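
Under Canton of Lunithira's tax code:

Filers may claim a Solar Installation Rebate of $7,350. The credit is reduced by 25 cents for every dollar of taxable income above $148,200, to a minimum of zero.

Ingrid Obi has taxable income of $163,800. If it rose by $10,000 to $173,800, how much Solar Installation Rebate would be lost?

At $163,800 — 25% of the $15,600 excess over $148,200 is $3,900; credit = $7,350 − $3,900 = $3,450.
At $173,800 — 25% of the $25,600 excess over $148,200 is $6,400; credit = $7,350 − $6,400 = $950.
Lost: $3,450 − $950 = $2,500.

$2,500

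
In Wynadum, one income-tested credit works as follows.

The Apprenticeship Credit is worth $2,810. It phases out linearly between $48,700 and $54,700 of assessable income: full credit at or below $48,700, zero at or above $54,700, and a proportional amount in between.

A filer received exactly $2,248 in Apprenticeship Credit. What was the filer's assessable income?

$49,900

$2,248 is 2,248/2,810 of the full $2,810, so 562/2,810 of the $6,000 range has been used: income = $48,700 + $6,000 × 562/2,810 = $49,900.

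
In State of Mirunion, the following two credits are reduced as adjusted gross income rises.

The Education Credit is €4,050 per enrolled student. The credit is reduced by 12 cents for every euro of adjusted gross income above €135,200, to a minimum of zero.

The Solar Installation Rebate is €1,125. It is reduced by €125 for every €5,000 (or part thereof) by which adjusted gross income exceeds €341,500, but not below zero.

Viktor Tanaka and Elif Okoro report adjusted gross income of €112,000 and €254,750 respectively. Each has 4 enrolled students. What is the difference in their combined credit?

Viktor (€112,000): Education Credit: base = 4 × €4,050 = €16,200. €112,000 is at or below the €135,200 threshold, so the full €16,200 applies. Solar Installation Rebate: €112,000 is at or below the €341,500 threshold, so the full €1,125 applies. total €16,200 + €1,125 = €17,325
Elif (€254,750): Education Credit: base = 4 × €4,050 = €16,200. 12% of the €119,550 excess over €135,200 is €14,346; credit = €16,200 − €14,346 = €1,854. Solar Installation Rebate: €254,750 is at or below the €341,500 threshold, so the full €1,125 applies. total €1,854 + €1,125 = €2,979
Difference: |€17,325 − €2,979| = €14,346.

€14,346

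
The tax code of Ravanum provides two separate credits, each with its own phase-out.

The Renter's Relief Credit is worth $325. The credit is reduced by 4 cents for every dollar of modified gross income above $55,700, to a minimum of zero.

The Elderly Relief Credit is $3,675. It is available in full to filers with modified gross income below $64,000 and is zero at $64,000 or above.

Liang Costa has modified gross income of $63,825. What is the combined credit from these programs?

Renter's Relief Credit: 4% of the $8,125 excess over $55,700 is $325 ≥ base, so the credit is $0.
Elderly Relief Credit: $63,825 is below the $64,000 cutoff, so the full $3,675 applies.
Total: $0 + $3,675 = $3,675.

$3,675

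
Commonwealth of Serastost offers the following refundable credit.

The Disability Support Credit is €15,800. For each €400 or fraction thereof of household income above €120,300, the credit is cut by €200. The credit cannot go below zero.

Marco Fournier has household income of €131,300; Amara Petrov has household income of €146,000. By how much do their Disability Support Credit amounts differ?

€7,400

Marco (€131,300): Disability Support Credit: income exceeds €120,300 by €11,000, which is 28 full-or-partial €400 increments; reduction = 28 × €200 = €5,600, leaving €10,200.
Amara (€146,000): Disability Support Credit: income exceeds €120,300 by €25,700, which is 65 full-or-partial €400 increments; reduction = 65 × €200 = €13,000, leaving €2,800.
Difference: |€10,200 − €2,800| = €7,400.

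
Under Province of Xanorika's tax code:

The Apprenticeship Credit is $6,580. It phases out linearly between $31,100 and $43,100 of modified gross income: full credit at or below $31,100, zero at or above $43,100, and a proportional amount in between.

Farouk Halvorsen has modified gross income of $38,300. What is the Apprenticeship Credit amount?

Apprenticeship Credit: $38,300 is $7,200 into a $12,000 phase-out range, leaving 4,800/12,000 of the credit: $6,580 × 4,800/12,000 = $2,632.

$2,632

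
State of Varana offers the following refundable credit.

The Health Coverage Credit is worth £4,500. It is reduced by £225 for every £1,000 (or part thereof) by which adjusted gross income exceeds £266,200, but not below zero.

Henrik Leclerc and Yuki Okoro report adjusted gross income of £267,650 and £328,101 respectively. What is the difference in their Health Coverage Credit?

£4,050

Henrik (£267,650): Health Coverage Credit: income exceeds £266,200 by £1,450, which is 2 full-or-partial £1,000 increments; reduction = 2 × £225 = £450, leaving £4,050.
Yuki (£328,101): Health Coverage Credit: income exceeds £266,200 by £61,901 → 62 increments × £225 = £13,950 ≥ base, so the credit is £0.
Difference: |£4,050 − £0| = £4,050.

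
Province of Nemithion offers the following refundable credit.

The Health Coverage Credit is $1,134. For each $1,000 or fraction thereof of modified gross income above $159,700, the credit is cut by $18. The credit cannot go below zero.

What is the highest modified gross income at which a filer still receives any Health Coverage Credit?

$221,700

After 62 increments the reduction is 62 × $18 = $1,116, leaving $18; one more increment wipes it out. Increment 62 ends at excess 62 × $1,000 = $62,000, so the highest qualifying income is $159,700 + $62,000 = $221,700.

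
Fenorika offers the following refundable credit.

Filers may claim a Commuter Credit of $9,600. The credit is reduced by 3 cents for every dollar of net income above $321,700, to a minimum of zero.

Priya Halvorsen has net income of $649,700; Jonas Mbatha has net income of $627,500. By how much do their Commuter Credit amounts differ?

$426

Priya ($649,700): Commuter Credit: 3% of the $328,000 excess over $321,700 is $9,840 ≥ base, so the credit is $0.
Jonas ($627,500): Commuter Credit: 3% of the $305,800 excess over $321,700 is $9,174; credit = $9,600 − $9,174 = $426.
Difference: |$0 − $426| = $426.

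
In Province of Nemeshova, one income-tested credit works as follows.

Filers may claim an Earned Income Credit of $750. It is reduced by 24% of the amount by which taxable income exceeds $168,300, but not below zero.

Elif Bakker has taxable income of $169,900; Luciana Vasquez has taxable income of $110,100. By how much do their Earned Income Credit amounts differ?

$384

Elif ($169,900): Earned Income Credit: 24% of the $1,600 excess over $168,300 is $384; credit = $750 − $384 = $366.
Luciana ($110,100): Earned Income Credit: $110,100 is at or below the $168,300 threshold, so the full $750 applies.
Difference: |$366 − $750| = $384.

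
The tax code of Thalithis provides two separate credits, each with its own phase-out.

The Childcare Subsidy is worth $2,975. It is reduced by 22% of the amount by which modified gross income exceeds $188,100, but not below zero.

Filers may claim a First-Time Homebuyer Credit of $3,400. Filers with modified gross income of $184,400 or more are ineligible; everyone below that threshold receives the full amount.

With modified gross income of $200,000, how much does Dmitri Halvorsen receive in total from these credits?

Childcare Subsidy: 22% of the $11,900 excess over $188,100 is $2,618; credit = $2,975 − $2,618 = $357.
First-Time Homebuyer Credit: $200,000 meets or exceeds the $184,400 cutoff, so the credit is $0.
Total: $357 + $0 = $357.

$357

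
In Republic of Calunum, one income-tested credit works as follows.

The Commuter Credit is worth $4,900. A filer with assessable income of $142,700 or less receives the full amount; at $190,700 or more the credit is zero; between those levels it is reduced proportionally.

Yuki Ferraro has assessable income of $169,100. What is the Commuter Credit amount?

Commuter Credit: $169,100 is $26,400 into a $48,000 phase-out range, leaving 21,600/48,000 of the credit: $4,900 × 21,600/48,000 = $2,205.

$2,205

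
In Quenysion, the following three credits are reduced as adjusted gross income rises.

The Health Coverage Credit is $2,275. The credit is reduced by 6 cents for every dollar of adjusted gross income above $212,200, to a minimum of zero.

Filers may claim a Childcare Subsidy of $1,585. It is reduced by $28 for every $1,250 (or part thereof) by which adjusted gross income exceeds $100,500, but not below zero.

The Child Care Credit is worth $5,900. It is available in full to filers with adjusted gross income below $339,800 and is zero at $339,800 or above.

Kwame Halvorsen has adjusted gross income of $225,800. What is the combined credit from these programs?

$7,359

Health Coverage Credit: 6% of the $13,600 excess over $212,200 is $816; credit = $2,275 − $816 = $1,459.
Childcare Subsidy: income exceeds $100,500 by $125,300 → 101 increments × $28 = $2,828 ≥ base, so the credit is $0.
Child Care Credit: $225,800 is below the $339,800 cutoff, so the full $5,900 applies.
Total: $1,459 + $0 + $5,900 = $7,359.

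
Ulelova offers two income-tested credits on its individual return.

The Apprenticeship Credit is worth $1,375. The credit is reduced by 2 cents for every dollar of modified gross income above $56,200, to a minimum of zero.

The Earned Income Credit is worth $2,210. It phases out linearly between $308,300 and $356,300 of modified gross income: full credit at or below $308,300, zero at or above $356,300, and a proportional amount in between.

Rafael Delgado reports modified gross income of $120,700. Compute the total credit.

Apprenticeship Credit: 2% of the $64,500 excess over $56,200 is $1,290; credit = $1,375 − $1,290 = $85.
Earned Income Credit: $120,700 is at or below the $308,300 threshold, so the full $2,210 applies.
Total: $85 + $2,210 = $2,295.

$2,295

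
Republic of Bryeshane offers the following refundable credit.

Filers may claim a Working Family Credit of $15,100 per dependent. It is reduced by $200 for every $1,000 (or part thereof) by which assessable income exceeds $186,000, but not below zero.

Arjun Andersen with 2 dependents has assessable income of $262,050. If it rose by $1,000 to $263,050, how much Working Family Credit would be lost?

At $262,050 — base = 2 × $15,100 = $30,200. income exceeds $186,000 by $76,050, which is 77 full-or-partial $1,000 increments; reduction = 77 × $200 = $15,400, leaving $14,800.
At $263,050 — base = 2 × $15,100 = $30,200. income exceeds $186,000 by $77,050, which is 78 full-or-partial $1,000 increments; reduction = 78 × $200 = $15,600, leaving $14,600.
Lost: $14,800 − $14,600 = $200.

$200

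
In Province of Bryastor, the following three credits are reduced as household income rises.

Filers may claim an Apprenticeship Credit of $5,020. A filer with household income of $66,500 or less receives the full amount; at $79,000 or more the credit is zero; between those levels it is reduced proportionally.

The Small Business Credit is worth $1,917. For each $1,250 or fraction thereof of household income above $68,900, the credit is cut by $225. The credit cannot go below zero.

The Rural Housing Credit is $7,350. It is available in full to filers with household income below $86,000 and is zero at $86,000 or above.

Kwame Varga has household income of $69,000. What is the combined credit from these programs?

Apprenticeship Credit: $69,000 is $2,500 into a $12,500 phase-out range, leaving 10,000/12,500 of the credit: $5,020 × 10,000/12,500 = $4,016.
Small Business Credit: income exceeds $68,900 by $100, which is 1 full-or-partial $1,250 increment; reduction = 1 × $225 = $225, leaving $1,692.
Rural Housing Credit: $69,000 is below the $86,000 cutoff, so the full $7,350 applies.
Total: $4,016 + $1,692 + $7,350 = $13,058.

$13,058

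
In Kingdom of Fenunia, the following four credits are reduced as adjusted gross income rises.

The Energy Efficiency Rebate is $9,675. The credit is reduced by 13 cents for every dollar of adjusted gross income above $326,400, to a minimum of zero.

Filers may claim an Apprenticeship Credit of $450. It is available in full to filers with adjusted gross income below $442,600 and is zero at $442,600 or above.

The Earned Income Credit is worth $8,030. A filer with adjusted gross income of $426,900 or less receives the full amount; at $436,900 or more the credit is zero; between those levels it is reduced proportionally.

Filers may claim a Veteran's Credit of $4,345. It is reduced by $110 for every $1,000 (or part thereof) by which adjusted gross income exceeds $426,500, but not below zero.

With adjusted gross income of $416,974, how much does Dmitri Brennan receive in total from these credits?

Energy Efficiency Rebate: 13% of the $90,574 excess over $326,400 is $11,774.62 ≥ base, so the credit is $0.
Apprenticeship Credit: $416,974 is below the $442,600 cutoff, so the full $450 applies.
Earned Income Credit: $416,974 is at or below the $426,900 threshold, so the full $8,030 applies.
Veteran's Credit: $416,974 is at or below the $426,500 threshold, so the full $4,345 applies.
Total: $0 + $450 + $8,030 + $4,345 = $12,825.

$12,825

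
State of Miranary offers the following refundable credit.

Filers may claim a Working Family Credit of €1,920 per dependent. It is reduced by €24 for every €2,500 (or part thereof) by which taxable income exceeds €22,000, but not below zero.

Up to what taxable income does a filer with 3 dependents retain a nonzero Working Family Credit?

€619,500

Full credit = 3 × €1,920 = €5,760.
After 239 increments the reduction is 239 × €24 = €5,736, leaving €24; one more increment wipes it out. Increment 239 ends at excess 239 × €2,500 = €597,500, so the highest qualifying income is €22,000 + €597,500 = €619,500.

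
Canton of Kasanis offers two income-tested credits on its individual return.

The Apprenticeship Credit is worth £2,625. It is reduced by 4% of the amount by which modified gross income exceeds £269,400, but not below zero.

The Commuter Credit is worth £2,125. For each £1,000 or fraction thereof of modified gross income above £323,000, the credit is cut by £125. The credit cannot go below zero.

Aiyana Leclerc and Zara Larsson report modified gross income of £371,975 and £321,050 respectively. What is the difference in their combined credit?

£2,684

Aiyana (£371,975): Apprenticeship Credit: 4% of the £102,575 excess over £269,400 is £4,103 ≥ base, so the credit is £0. Commuter Credit: income exceeds £323,000 by £48,975 → 49 increments × £125 = £6,125 ≥ base, so the credit is £0. total £0 + £0 = £0
Zara (£321,050): Apprenticeship Credit: 4% of the £51,650 excess over £269,400 is £2,066; credit = £2,625 − £2,066 = £559. Commuter Credit: £321,050 is at or below the £323,000 threshold, so the full £2,125 applies. total £559 + £2,125 = £2,684
Difference: |£0 − £2,684| = £2,684.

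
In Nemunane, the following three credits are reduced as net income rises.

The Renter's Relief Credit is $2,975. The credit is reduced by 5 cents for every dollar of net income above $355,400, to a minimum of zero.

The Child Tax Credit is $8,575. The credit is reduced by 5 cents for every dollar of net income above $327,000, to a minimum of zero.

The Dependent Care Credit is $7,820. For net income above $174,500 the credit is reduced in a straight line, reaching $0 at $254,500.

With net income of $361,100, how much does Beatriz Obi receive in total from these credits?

Renter's Relief Credit: 5% of the $5,700 excess over $355,400 is $285; credit = $2,975 − $285 = $2,690.
Child Tax Credit: 5% of the $34,100 excess over $327,000 is $1,705; credit = $8,575 − $1,705 = $6,870.
Dependent Care Credit: $361,100 is at or above $254,500, so the credit is $0.
Total: $2,690 + $6,870 + $0 = $9,560.

$9,560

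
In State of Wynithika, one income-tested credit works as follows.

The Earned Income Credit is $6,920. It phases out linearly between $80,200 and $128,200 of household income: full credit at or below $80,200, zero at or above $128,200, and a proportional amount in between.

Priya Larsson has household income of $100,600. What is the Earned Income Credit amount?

Earned Income Credit: $100,600 is $20,400 into a $48,000 phase-out range, leaving 27,600/48,000 of the credit: $6,920 × 27,600/48,000 = $3,979.

$3,979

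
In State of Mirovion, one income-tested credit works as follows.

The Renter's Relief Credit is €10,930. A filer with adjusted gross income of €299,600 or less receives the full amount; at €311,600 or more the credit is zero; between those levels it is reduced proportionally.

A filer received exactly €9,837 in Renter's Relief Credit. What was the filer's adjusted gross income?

€300,800

€9,837 is 9,837/10,930 of the full €10,930, so 1,093/10,930 of the €12,000 range has been used: income = €299,600 + €12,000 × 1,093/10,930 = €300,800.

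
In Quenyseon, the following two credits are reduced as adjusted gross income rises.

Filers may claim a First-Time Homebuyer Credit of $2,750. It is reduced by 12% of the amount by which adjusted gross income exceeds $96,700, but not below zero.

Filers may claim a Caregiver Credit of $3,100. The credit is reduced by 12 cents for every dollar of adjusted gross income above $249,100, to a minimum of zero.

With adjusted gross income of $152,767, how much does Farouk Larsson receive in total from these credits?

First-Time Homebuyer Credit: 12% of the $56,067 excess over $96,700 is $6,728.04 ≥ base, so the credit is $0.
Caregiver Credit: $152,767 is at or below the $249,100 threshold, so the full $3,100 applies.
Total: $0 + $3,100 = $3,100.

$3,100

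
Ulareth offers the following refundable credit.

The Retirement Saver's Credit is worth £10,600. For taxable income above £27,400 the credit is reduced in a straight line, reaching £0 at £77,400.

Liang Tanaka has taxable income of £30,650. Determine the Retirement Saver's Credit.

£9,911

Retirement Saver's Credit: £30,650 is £3,250 into a £50,000 phase-out range, leaving 46,750/50,000 of the credit: £10,600 × 46,750/50,000 = £9,911.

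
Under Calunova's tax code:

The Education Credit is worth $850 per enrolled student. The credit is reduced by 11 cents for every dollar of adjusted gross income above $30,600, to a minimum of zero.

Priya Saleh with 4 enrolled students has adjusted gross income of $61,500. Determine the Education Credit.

$1

Education Credit: base = 4 × $850 = $3,400. 11% of the $30,900 excess over $30,600 is $3,399; credit = $3,400 − $3,399 = $1.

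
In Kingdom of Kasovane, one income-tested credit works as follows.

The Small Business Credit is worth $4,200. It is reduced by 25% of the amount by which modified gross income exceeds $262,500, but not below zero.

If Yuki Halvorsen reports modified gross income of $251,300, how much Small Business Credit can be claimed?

Small Business Credit: $251,300 is at or below the $262,500 threshold, so the full $4,200 applies.

$4,200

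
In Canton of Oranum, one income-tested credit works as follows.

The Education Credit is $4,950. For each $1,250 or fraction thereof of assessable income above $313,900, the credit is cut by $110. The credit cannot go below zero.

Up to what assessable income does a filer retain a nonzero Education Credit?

After 44 increments the reduction is 44 × $110 = $4,840, leaving $110; one more increment wipes it out. Increment 44 ends at excess 44 × $1,250 = $55,000, so the highest qualifying income is $313,900 + $55,000 = $368,900.

$368,900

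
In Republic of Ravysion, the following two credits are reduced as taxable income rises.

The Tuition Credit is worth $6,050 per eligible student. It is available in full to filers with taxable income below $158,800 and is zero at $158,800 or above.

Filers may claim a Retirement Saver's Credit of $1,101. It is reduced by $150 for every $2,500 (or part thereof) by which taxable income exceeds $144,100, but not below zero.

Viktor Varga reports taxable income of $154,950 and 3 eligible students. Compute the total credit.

$18,501

Tuition Credit: base = 3 × $6,050 = $18,150. $154,950 is below the $158,800 cutoff, so the full $18,150 applies.
Retirement Saver's Credit: income exceeds $144,100 by $10,850, which is 5 full-or-partial $2,500 increments; reduction = 5 × $150 = $750, leaving $351.
Total: $18,150 + $351 = $18,501.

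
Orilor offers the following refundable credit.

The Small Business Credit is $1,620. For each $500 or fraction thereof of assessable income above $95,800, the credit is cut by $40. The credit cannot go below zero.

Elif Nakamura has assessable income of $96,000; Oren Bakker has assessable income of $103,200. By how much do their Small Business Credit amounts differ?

Elif ($96,000): Small Business Credit: income exceeds $95,800 by $200, which is 1 full-or-partial $500 increment; reduction = 1 × $40 = $40, leaving $1,580.
Oren ($103,200): Small Business Credit: income exceeds $95,800 by $7,400, which is 15 full-or-partial $500 increments; reduction = 15 × $40 = $600, leaving $1,020.
Difference: |$1,580 − $1,020| = $560.

$560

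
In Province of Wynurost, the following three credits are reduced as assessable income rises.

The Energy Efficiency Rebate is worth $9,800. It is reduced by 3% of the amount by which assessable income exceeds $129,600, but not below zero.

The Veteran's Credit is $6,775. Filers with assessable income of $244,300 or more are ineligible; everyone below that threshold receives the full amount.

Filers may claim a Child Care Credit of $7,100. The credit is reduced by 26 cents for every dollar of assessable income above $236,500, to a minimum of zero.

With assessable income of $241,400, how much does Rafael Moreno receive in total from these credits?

$19,047

Energy Efficiency Rebate: 3% of the $111,800 excess over $129,600 is $3,354; credit = $9,800 − $3,354 = $6,446.
Veteran's Credit: $241,400 is below the $244,300 cutoff, so the full $6,775 applies.
Child Care Credit: 26% of the $4,900 excess over $236,500 is $1,274; credit = $7,100 − $1,274 = $5,826.
Total: $6,446 + $6,775 + $5,826 = $19,047.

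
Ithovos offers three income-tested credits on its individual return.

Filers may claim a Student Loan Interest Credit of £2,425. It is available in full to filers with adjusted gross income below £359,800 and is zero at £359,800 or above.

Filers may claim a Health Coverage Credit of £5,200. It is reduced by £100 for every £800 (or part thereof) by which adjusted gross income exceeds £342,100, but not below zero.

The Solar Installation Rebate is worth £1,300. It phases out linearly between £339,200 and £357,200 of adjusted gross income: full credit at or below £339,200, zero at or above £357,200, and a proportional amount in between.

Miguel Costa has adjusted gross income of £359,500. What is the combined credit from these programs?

Student Loan Interest Credit: £359,500 is below the £359,800 cutoff, so the full £2,425 applies.
Health Coverage Credit: income exceeds £342,100 by £17,400, which is 22 full-or-partial £800 increments; reduction = 22 × £100 = £2,200, leaving £3,000.
Solar Installation Rebate: £359,500 is at or above £357,200, so the credit is £0.
Total: £2,425 + £3,000 + £0 = £5,425.

£5,425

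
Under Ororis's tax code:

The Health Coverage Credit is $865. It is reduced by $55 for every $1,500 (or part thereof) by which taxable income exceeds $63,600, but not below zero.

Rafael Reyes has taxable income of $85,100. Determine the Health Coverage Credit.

$40

Health Coverage Credit: income exceeds $63,600 by $21,500, which is 15 full-or-partial $1,500 increments; reduction = 15 × $55 = $825, leaving $40.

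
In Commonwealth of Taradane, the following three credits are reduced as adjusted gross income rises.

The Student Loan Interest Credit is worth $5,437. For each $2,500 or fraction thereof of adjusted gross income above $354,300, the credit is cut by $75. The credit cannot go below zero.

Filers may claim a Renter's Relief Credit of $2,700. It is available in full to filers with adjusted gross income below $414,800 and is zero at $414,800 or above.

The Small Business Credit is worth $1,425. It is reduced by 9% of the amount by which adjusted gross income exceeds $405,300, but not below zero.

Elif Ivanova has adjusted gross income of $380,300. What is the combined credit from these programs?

Student Loan Interest Credit: income exceeds $354,300 by $26,000, which is 11 full-or-partial $2,500 increments; reduction = 11 × $75 = $825, leaving $4,612.
Renter's Relief Credit: $380,300 is below the $414,800 cutoff, so the full $2,700 applies.
Small Business Credit: $380,300 is at or below the $405,300 threshold, so the full $1,425 applies.
Total: $4,612 + $2,700 + $1,425 = $8,737.

$8,737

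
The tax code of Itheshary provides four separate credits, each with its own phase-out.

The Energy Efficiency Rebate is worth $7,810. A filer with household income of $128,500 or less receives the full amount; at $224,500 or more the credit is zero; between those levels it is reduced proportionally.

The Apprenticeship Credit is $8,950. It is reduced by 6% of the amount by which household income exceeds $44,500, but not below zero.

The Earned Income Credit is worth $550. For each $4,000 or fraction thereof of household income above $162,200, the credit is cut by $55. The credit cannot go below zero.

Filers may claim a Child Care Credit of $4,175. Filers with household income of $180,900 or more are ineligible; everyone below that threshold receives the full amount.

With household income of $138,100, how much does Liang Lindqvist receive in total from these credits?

$15,088

Energy Efficiency Rebate: $138,100 is $9,600 into a $96,000 phase-out range, leaving 86,400/96,000 of the credit: $7,810 × 86,400/96,000 = $7,029.
Apprenticeship Credit: 6% of the $93,600 excess over $44,500 is $5,616; credit = $8,950 − $5,616 = $3,334.
Earned Income Credit: $138,100 is at or below the $162,200 threshold, so the full $550 applies.
Child Care Credit: $138,100 is below the $180,900 cutoff, so the full $4,175 applies.
Total: $7,029 + $3,334 + $550 + $4,175 = $15,088.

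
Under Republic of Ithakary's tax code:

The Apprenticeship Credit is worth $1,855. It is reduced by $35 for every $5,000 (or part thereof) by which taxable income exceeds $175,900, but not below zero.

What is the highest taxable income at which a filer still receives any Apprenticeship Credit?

After 52 increments the reduction is 52 × $35 = $1,820, leaving $35; one more increment wipes it out. Increment 52 ends at excess 52 × $5,000 = $260,000, so the highest qualifying income is $175,900 + $260,000 = $435,900.

$435,900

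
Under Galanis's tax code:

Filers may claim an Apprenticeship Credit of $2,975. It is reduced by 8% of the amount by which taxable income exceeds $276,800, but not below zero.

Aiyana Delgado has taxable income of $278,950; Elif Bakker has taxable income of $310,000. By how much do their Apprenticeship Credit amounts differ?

Aiyana ($278,950): Apprenticeship Credit: 8% of the $2,150 excess over $276,800 is $172; credit = $2,975 − $172 = $2,803.
Elif ($310,000): Apprenticeship Credit: 8% of the $33,200 excess over $276,800 is $2,656; credit = $2,975 − $2,656 = $319.
Difference: |$2,803 − $319| = $2,484.

$2,484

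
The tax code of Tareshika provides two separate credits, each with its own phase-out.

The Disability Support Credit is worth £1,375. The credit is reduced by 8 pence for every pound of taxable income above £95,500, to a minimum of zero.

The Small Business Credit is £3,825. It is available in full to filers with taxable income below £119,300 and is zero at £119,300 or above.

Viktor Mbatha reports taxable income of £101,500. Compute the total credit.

Disability Support Credit: 8% of the £6,000 excess over £95,500 is £480; credit = £1,375 − £480 = £895.
Small Business Credit: £101,500 is below the £119,300 cutoff, so the full £3,825 applies.
Total: £895 + £3,825 = £4,720.

£4,720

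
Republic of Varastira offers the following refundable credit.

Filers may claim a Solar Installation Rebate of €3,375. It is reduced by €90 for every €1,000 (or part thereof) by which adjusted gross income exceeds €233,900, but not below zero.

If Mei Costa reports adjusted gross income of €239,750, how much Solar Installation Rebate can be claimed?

Solar Installation Rebate: income exceeds €233,900 by €5,850, which is 6 full-or-partial €1,000 increments; reduction = 6 × €90 = €540, leaving €2,835.

€2,835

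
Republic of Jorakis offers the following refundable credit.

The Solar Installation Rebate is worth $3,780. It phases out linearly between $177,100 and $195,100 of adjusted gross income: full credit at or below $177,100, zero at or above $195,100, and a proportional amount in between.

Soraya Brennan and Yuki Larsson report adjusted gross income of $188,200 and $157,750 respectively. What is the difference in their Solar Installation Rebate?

$2,331

Soraya ($188,200): Solar Installation Rebate: $188,200 is $11,100 into a $18,000 phase-out range, leaving 6,900/18,000 of the credit: $3,780 × 6,900/18,000 = $1,449.
Yuki ($157,750): Solar Installation Rebate: $157,750 is at or below the $177,100 threshold, so the full $3,780 applies.
Difference: |$1,449 − $3,780| = $2,331.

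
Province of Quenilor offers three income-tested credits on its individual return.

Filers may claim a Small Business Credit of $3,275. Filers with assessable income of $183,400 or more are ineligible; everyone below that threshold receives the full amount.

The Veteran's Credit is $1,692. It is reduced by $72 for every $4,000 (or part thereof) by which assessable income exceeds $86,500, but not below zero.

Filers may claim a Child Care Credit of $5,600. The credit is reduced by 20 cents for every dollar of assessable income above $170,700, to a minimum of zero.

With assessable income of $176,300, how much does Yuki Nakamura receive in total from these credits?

Small Business Credit: $176,300 is below the $183,400 cutoff, so the full $3,275 applies.
Veteran's Credit: income exceeds $86,500 by $89,800, which is 23 full-or-partial $4,000 increments; reduction = 23 × $72 = $1,656, leaving $36.
Child Care Credit: 20% of the $5,600 excess over $170,700 is $1,120; credit = $5,600 − $1,120 = $4,480.
Total: $3,275 + $36 + $4,480 = $7,791.

$7,791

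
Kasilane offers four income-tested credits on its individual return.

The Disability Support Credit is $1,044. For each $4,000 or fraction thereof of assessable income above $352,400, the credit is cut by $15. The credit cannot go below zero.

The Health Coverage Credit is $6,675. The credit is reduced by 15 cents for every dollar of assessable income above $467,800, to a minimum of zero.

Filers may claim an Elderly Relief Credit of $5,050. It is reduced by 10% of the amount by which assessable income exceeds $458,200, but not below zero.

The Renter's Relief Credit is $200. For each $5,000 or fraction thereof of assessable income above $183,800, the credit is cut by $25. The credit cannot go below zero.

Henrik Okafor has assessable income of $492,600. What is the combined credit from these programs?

$5,069

Disability Support Credit: income exceeds $352,400 by $140,200, which is 36 full-or-partial $4,000 increments; reduction = 36 × $15 = $540, leaving $504.
Health Coverage Credit: 15% of the $24,800 excess over $467,800 is $3,720; credit = $6,675 − $3,720 = $2,955.
Elderly Relief Credit: 10% of the $34,400 excess over $458,200 is $3,440; credit = $5,050 − $3,440 = $1,610.
Renter's Relief Credit: income exceeds $183,800 by $308,800 → 62 increments × $25 = $1,550 ≥ base, so the credit is $0.
Total: $504 + $2,955 + $1,610 + $0 = $5,069.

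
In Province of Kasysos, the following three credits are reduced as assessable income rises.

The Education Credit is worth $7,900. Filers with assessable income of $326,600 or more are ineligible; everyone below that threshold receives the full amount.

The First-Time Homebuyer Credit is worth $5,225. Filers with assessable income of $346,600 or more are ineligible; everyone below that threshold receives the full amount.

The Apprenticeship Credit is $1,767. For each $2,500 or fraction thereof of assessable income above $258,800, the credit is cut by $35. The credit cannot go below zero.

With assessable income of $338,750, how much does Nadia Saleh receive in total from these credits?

Education Credit: $338,750 meets or exceeds the $326,600 cutoff, so the credit is $0.
First-Time Homebuyer Credit: $338,750 is below the $346,600 cutoff, so the full $5,225 applies.
Apprenticeship Credit: income exceeds $258,800 by $79,950, which is 32 full-or-partial $2,500 increments; reduction = 32 × $35 = $1,120, leaving $647.
Total: $0 + $5,225 + $647 = $5,872.

$5,872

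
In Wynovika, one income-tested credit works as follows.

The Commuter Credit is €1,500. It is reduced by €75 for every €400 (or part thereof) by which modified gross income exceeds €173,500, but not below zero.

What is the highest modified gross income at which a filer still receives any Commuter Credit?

€181,100

After 19 increments the reduction is 19 × €75 = €1,425, leaving €75; one more increment wipes it out. Increment 19 ends at excess 19 × €400 = €7,600, so the highest qualifying income is €173,500 + €7,600 = €181,100.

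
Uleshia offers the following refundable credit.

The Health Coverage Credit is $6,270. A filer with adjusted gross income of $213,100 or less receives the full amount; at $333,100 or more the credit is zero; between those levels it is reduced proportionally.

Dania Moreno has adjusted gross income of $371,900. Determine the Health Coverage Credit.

$0

Health Coverage Credit: $371,900 is at or above $333,100, so the credit is $0.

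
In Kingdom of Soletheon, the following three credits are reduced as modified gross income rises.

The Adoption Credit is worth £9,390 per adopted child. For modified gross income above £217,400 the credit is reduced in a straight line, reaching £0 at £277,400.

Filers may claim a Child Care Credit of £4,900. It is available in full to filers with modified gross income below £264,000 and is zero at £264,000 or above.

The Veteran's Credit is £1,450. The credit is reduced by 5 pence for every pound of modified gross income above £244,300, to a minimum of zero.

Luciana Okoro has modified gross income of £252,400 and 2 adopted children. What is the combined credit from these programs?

Adoption Credit: base = 2 × £9,390 = £18,780. £252,400 is £35,000 into a £60,000 phase-out range, leaving 25,000/60,000 of the credit: £18,780 × 25,000/60,000 = £7,825.
Child Care Credit: £252,400 is below the £264,000 cutoff, so the full £4,900 applies.
Veteran's Credit: 5% of the £8,100 excess over £244,300 is £405; credit = £1,450 − £405 = £1,045.
Total: £7,825 + £4,900 + £1,045 = £13,770.

£13,770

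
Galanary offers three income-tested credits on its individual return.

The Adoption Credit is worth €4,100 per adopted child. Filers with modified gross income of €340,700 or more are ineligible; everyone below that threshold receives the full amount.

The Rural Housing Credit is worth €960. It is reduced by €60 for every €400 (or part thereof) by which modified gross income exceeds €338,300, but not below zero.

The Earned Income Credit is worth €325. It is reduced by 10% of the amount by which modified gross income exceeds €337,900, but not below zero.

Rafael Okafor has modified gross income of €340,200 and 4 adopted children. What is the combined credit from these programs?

€17,155

Adoption Credit: base = 4 × €4,100 = €16,400. €340,200 is below the €340,700 cutoff, so the full €16,400 applies.
Rural Housing Credit: income exceeds €338,300 by €1,900, which is 5 full-or-partial €400 increments; reduction = 5 × €60 = €300, leaving €660.
Earned Income Credit: 10% of the €2,300 excess over €337,900 is €230; credit = €325 − €230 = €95.
Total: €16,400 + €660 + €95 = €17,155.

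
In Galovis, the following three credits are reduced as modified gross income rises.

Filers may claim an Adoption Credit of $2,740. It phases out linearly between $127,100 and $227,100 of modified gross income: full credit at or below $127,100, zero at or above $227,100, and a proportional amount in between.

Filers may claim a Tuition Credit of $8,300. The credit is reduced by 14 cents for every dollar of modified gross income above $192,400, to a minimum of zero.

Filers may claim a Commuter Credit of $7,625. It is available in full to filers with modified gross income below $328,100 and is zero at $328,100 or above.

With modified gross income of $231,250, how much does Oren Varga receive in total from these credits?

Adoption Credit: $231,250 is at or above $227,100, so the credit is $0.
Tuition Credit: 14% of the $38,850 excess over $192,400 is $5,439; credit = $8,300 − $5,439 = $2,861.
Commuter Credit: $231,250 is below the $328,100 cutoff, so the full $7,625 applies.
Total: $0 + $2,861 + $7,625 = $10,486.

$10,486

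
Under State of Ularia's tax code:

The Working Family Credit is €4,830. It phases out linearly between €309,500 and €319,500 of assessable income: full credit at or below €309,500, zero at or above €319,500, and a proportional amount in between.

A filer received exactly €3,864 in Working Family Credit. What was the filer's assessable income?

€3,864 is 3,864/4,830 of the full €4,830, so 966/4,830 of the €10,000 range has been used: income = €309,500 + €10,000 × 966/4,830 = €311,500.

€311,500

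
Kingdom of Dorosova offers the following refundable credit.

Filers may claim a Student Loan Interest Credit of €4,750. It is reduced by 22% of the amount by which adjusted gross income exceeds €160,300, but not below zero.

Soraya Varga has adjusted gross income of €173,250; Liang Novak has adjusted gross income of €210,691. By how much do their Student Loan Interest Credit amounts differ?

€1,901

Soraya (€173,250): Student Loan Interest Credit: 22% of the €12,950 excess over €160,300 is €2,849; credit = €4,750 − €2,849 = €1,901.
Liang (€210,691): Student Loan Interest Credit: 22% of the €50,391 excess over €160,300 is €11,086.02 ≥ base, so the credit is €0.
Difference: |€1,901 − €0| = €1,901.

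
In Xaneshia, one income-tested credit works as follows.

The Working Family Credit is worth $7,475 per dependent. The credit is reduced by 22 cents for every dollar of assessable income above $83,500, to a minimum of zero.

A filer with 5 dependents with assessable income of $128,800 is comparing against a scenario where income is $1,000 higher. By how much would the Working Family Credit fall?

$220

At $128,800 — base = 5 × $7,475 = $37,375. 22% of the $45,300 excess over $83,500 is $9,966; credit = $37,375 − $9,966 = $27,409.
At $129,800 — base = 5 × $7,475 = $37,375. 22% of the $46,300 excess over $83,500 is $10,186; credit = $37,375 − $10,186 = $27,189.
Lost: $27,409 − $27,189 = $220.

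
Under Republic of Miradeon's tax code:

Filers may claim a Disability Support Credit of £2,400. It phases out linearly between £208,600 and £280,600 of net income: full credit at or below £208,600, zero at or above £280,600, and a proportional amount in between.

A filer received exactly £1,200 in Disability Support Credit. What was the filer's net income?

£1,200 is 1,200/2,400 of the full £2,400, so 1,200/2,400 of the £72,000 range has been used: income = £208,600 + £72,000 × 1,200/2,400 = £244,600.

£244,600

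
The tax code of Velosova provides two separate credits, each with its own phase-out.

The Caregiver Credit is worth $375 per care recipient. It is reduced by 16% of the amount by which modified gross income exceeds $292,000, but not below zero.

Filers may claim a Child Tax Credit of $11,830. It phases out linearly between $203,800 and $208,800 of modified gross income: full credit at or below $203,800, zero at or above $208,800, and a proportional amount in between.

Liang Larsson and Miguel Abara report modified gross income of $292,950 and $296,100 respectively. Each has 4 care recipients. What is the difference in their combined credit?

Liang ($292,950): Caregiver Credit: base = 4 × $375 = $1,500. 16% of the $950 excess over $292,000 is $152; credit = $1,500 − $152 = $1,348. Child Tax Credit: $292,950 is at or above $208,800, so the credit is $0. total $1,348 + $0 = $1,348
Miguel ($296,100): Caregiver Credit: base = 4 × $375 = $1,500. 16% of the $4,100 excess over $292,000 is $656; credit = $1,500 − $656 = $844. Child Tax Credit: $296,100 is at or above $208,800, so the credit is $0. total $844 + $0 = $844
Difference: |$1,348 − $844| = $504.

$504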